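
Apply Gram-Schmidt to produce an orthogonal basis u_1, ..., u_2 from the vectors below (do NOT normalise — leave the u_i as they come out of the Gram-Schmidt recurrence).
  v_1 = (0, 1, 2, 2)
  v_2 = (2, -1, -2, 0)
Orthogonal basis:
  u_1 = (0, 1, 2, 2)
  u_2 = (2, -4/9, -8/9, 10/9)

Apply the Gram-Schmidt recurrence
  u_1 = v_1
  u_i = v_i − Σ_{j<i} ((v_i · u_j) / (u_j · u_j)) · u_j.

Step by step this gives:
  u_1 = (0, 1, 2, 2)
  u_2 = (2, -4/9, -8/9, 10/9)

Orthogonality check:
  u_2 · u_1 = 0 (should be 0)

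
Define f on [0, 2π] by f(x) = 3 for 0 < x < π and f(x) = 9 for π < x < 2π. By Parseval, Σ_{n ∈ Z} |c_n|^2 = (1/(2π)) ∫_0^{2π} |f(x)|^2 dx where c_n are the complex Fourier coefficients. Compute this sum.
Σ |c_n|^2 = 45

Parseval equates the L^2 energy of f (normalised by 1/(2π)) with the ℓ^2 sum of its Fourier coefficients: (1/(2π)) ∫_0^{2π} |f|^2 = Σ |c_n|^2.
Compute the left side: (1/(2π)) [∫_0^π 3^2 dx + ∫_π^{2π} 9^2 dx] = (1/(2π)) · (9π + 81π) = (9 + 81)/2 = 45.
So Σ_{n ∈ Z} |c_n|^2 = 45.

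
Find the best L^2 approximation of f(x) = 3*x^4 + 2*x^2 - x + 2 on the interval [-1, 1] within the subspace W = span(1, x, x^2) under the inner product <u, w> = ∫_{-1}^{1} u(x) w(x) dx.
g(x) = 32*x^2/7 - x + 61/35

The best approximation g ∈ W is the orthogonal projection of f onto W. Writing g = a_0 + a_1 x + a_2 x^2, the coefficients solve the normal equations G · a = b where
  G_{ij} = <φ_i, φ_j> and b_i = <f, φ_i>, with φ_0 = 1, φ_1 = x, φ_2 = x^2.
G =
  [2, 0, 2/3]
  [0, 2/3, 0]
  [2/3, 0, 2/5],
b = (98/15, -2/3, 314/105).
Solving gives a_0 = 61/35, a_1 = -1, a_2 = 32/7, so
  g(x) = 32*x^2/7 - x + 61/35.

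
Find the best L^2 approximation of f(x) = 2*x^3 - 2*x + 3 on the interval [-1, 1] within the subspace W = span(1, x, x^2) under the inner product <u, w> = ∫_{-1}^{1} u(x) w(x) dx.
g(x) = 3 - 4*x/5

The best approximation g ∈ W is the orthogonal projection of f onto W. Writing g = a_0 + a_1 x + a_2 x^2, the coefficients solve the normal equations G · a = b where
  G_{ij} = <φ_i, φ_j> and b_i = <f, φ_i>, with φ_0 = 1, φ_1 = x, φ_2 = x^2.
G =
  [2, 0, 2/3]
  [0, 2/3, 0]
  [2/3, 0, 2/5],
b = (6, -8/15, 2).
Solving gives a_0 = 3, a_1 = -4/5, a_2 = 0, so
  g(x) = 3 - 4*x/5.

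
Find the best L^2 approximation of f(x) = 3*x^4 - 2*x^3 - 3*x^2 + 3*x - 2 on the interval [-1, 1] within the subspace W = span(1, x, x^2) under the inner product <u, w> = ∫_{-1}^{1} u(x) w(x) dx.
g(x) = -3*x^2/7 + 9*x/5 - 79/35

The best approximation g ∈ W is the orthogonal projection of f onto W. Writing g = a_0 + a_1 x + a_2 x^2, the coefficients solve the normal equations G · a = b where
  G_{ij} = <φ_i, φ_j> and b_i = <f, φ_i>, with φ_0 = 1, φ_1 = x, φ_2 = x^2.
G =
  [2, 0, 2/3]
  [0, 2/3, 0]
  [2/3, 0, 2/5],
b = (-24/5, 6/5, -176/105).
Solving gives a_0 = -79/35, a_1 = 9/5, a_2 = -3/7, so
  g(x) = -3*x^2/7 + 9*x/5 - 79/35.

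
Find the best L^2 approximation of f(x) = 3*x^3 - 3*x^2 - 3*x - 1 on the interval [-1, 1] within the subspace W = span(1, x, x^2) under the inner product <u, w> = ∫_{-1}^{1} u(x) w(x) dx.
g(x) = -3*x^2 - 6*x/5 - 1

The best approximation g ∈ W is the orthogonal projection of f onto W. Writing g = a_0 + a_1 x + a_2 x^2, the coefficients solve the normal equations G · a = b where
  G_{ij} = <φ_i, φ_j> and b_i = <f, φ_i>, with φ_0 = 1, φ_1 = x, φ_2 = x^2.
G =
  [2, 0, 2/3]
  [0, 2/3, 0]
  [2/3, 0, 2/5],
b = (-4, -4/5, -28/15).
Solving gives a_0 = -1, a_1 = -6/5, a_2 = -3, so
  g(x) = -3*x^2 - 6*x/5 - 1.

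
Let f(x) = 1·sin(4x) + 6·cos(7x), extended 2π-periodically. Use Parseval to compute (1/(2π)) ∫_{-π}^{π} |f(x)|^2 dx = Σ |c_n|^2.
Σ |c_n|^2 = 37/2

Expand |f|^2 and use orthogonality of {sin(nx), cos(mx)} on [-π, π]:
  ∫_{-π}^{π} sin(nx)^2 dx = π, ∫ cos(mx)^2 dx = π, and cross terms integrate to 0.
So ∫_{-π}^{π} f(x)^2 dx = 1^2 · π + 6^2 · π = (1 + 36)π.
Divide by 2π: (1 + 36)/2 = 37/2.
By Parseval, this equals Σ |c_n|^2.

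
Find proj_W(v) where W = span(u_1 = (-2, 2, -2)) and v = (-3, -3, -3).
proj_W(v) = (-1, 1, -1)

Set up U = [u_1 | ... | u_1] ∈ R^(3×1). The projector onto W = col(U) is P = U (U^T U)^(-1) U^T.
Compute U^T U =
  [12],
and U^T v = (6).
Solve U^T U · c = U^T v for the coefficients: c = (1/2). The projection is proj_W(v) = U c.
Check: (v - proj_W(v)) · u_1 = 0  (should be 0).
Result: proj_W(v) = (-1, 1, -1).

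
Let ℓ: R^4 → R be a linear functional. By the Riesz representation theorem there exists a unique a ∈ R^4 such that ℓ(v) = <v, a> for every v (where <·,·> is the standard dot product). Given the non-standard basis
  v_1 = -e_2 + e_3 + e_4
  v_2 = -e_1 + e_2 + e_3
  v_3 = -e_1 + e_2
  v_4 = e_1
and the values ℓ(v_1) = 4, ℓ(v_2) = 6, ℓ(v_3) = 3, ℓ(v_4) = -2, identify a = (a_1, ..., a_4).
a = (-2, 1, 3, 2)

Write a = (a_1, ..., a_4) in the standard basis. For each basis vector v_i, ℓ(v_i) = <v_i, a> is a linear equation in the a_j's. Collect the n equations into a matrix system V a = ℓ, where row i of V is v_i (expressed in the standard basis). Since V is invertible (lower-triangular with 1s on the diagonal, up to permutation), solve by back-substitution:
  V =
[[0, -1, 1, 1],
 [-1, 1, 1, 0],
 [-1, 1, 0, 0],
 [1, 0, 0, 0]]
  V a = (4, 6, 3, -2)
Solving gives a = (-2, 1, 3, 2).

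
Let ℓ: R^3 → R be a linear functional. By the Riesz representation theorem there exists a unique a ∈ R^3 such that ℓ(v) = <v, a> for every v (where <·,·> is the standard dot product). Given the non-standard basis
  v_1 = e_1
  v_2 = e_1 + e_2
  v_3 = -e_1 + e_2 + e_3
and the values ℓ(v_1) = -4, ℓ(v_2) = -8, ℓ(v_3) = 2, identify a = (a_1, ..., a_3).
a = (-4, -4, 2)

Write a = (a_1, ..., a_3) in the standard basis. For each basis vector v_i, ℓ(v_i) = <v_i, a> is a linear equation in the a_j's. Collect the n equations into a matrix system V a = ℓ, where row i of V is v_i (expressed in the standard basis). Since V is invertible (lower-triangular with 1s on the diagonal, up to permutation), solve by back-substitution:
  V =
[[1, 0, 0],
 [1, 1, 0],
 [-1, 1, 1]]
  V a = (-4, -8, 2)
Solving gives a = (-4, -4, 2).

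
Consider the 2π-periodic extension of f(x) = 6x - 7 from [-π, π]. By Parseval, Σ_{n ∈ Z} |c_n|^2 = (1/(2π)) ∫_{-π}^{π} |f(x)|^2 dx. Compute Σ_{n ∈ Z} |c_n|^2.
Σ |c_n|^2 = 12π^2 + 49

Expand and integrate term by term over [-π, π]:
  ∫ (6x)^2 dx = 36·(2π^3/3); ∫ 2·6·(-7)·x dx = 0 (odd integrand); ∫ (-7)^2 dx = 49·2π.
So (1/(2π)) ∫_{-π}^{π} (6x - 7)^2 dx = 36π^2/3 + 49 = 12π^2 + 49.
Parseval ⇒ Σ |c_n|^2 = 12π^2 + 49.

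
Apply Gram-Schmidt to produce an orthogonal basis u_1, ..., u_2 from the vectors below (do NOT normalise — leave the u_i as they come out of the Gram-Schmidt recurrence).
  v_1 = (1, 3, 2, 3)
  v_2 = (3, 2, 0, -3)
Orthogonal basis:
  u_1 = (1, 3, 2, 3)
  u_2 = (3, 2, 0, -3)

Apply the Gram-Schmidt recurrence
  u_1 = v_1
  u_i = v_i − Σ_{j<i} ((v_i · u_j) / (u_j · u_j)) · u_j.

Step by step this gives:
  u_1 = (1, 3, 2, 3)
  u_2 = (3, 2, 0, -3)

Orthogonality check:
  u_2 · u_1 = 0 (should be 0)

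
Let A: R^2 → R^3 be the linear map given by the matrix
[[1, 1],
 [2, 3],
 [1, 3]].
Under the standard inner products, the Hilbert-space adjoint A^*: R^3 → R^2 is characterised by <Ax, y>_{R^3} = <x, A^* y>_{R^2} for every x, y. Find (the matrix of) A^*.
A^* = A^T =
[[1, 2, 1],
 [1, 3, 3]]

For real matrices with standard dot products, the defining identity <Ax, y> = <x, A^* y> gives (Ax)^T y = x^T (A^*) y, i.e. x^T A^T y = x^T (A^*) y. Since this holds for all x, y, we must have A^* = A^T. Therefore
A^* =
[[1, 2, 1],
 [1, 3, 3]].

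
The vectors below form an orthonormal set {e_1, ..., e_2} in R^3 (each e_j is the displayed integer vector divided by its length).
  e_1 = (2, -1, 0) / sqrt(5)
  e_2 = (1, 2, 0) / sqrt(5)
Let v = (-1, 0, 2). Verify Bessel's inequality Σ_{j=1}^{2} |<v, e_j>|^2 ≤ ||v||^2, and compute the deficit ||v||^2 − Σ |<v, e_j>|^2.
Σ |<v, e_j>|^2 = 1; ||v||^2 = 5; deficit = 4

Write each e_j = u_j / sqrt(<u_j, u_j>) where u_j is the displayed integer vector. Then <v, e_j> = <v, u_j> / sqrt(<u_j, u_j>), so |<v, e_j>|^2 = <v, u_j>^2 / <u_j, u_j>.
Coefficients: <v, e_1> = -2/sqrt(5), <v, e_2> = -1/sqrt(5).
Square and sum: Σ |<v, e_j>|^2 = 1.
Compute ||v||^2 = v·v = 5.
Deficit = 5 − 1 = 4 ≥ 0, confirming Bessel's inequality. (The deficit equals ||v − Σ <v,e_j> e_j||^2, the squared distance from v to span{e_j}.)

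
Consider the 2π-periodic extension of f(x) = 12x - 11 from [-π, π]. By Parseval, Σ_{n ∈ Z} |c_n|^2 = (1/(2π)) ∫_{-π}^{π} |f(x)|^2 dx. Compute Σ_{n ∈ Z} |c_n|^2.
Σ |c_n|^2 = 48π^2 + 121

Expand and integrate term by term over [-π, π]:
  ∫ (12x)^2 dx = 144·(2π^3/3); ∫ 2·12·(-11)·x dx = 0 (odd integrand); ∫ (-11)^2 dx = 121·2π.
So (1/(2π)) ∫_{-π}^{π} (12x - 11)^2 dx = 144π^2/3 + 121 = 48π^2 + 121.
Parseval ⇒ Σ |c_n|^2 = 48π^2 + 121.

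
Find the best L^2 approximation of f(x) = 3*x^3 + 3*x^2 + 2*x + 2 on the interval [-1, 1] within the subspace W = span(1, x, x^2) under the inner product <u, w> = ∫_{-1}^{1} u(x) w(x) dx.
g(x) = 3*x^2 + 19*x/5 + 2

The best approximation g ∈ W is the orthogonal projection of f onto W. Writing g = a_0 + a_1 x + a_2 x^2, the coefficients solve the normal equations G · a = b where
  G_{ij} = <φ_i, φ_j> and b_i = <f, φ_i>, with φ_0 = 1, φ_1 = x, φ_2 = x^2.
G =
  [2, 0, 2/3]
  [0, 2/3, 0]
  [2/3, 0, 2/5],
b = (6, 38/15, 38/15).
Solving gives a_0 = 2, a_1 = 19/5, a_2 = 3, so
  g(x) = 3*x^2 + 19*x/5 + 2.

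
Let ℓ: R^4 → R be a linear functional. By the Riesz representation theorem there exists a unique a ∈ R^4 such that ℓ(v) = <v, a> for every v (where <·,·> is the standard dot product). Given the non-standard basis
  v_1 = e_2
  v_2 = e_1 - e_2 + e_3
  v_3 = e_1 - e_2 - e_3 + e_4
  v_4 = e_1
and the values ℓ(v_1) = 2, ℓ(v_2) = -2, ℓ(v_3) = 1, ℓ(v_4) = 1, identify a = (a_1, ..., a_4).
a = (1, 2, -1, 1)

Write a = (a_1, ..., a_4) in the standard basis. For each basis vector v_i, ℓ(v_i) = <v_i, a> is a linear equation in the a_j's. Collect the n equations into a matrix system V a = ℓ, where row i of V is v_i (expressed in the standard basis). Since V is invertible (lower-triangular with 1s on the diagonal, up to permutation), solve by back-substitution:
  V =
[[0, 1, 0, 0],
 [1, -1, 1, 0],
 [1, -1, -1, 1],
 [1, 0, 0, 0]]
  V a = (2, -2, 1, 1)
Solving gives a = (1, 2, -1, 1).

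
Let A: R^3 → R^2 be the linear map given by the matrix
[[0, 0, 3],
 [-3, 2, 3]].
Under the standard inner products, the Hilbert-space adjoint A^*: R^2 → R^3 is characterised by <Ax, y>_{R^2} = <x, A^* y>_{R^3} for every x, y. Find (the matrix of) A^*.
A^* = A^T =
[[0, -3],
 [0, 2],
 [3, 3]]

For real matrices with standard dot products, the defining identity <Ax, y> = <x, A^* y> gives (Ax)^T y = x^T (A^*) y, i.e. x^T A^T y = x^T (A^*) y. Since this holds for all x, y, we must have A^* = A^T. Therefore
A^* =
[[0, -3],
 [0, 2],
 [3, 3]].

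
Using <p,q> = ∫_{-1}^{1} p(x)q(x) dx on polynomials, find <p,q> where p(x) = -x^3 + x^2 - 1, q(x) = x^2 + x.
<p,q> = -2/3

Expand the product: p(x)·q(x) = -x^5 + x^3 - x^2 - x.
∫_{-1}^{1} of each monomial x^k gives [2/(k+1) if k even, 0 if k odd]. Integrating term-by-term (or equivalently evaluating the antiderivative F(x) = -x^6/6 + x^4/4 - x^3/3 - x^2/2 at the endpoints):
  F(1) − F(−1) = -3/4 − (-1/12) = -2/3.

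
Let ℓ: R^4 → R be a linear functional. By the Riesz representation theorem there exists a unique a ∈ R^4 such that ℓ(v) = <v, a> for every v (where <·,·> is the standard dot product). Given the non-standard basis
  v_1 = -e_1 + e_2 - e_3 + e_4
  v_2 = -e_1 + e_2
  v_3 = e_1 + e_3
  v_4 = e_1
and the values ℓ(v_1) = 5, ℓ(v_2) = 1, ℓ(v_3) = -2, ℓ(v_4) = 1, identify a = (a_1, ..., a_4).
a = (1, 2, -3, 1)

Write a = (a_1, ..., a_4) in the standard basis. For each basis vector v_i, ℓ(v_i) = <v_i, a> is a linear equation in the a_j's. Collect the n equations into a matrix system V a = ℓ, where row i of V is v_i (expressed in the standard basis). Since V is invertible (lower-triangular with 1s on the diagonal, up to permutation), solve by back-substitution:
  V =
[[-1, 1, -1, 1],
 [-1, 1, 0, 0],
 [1, 0, 1, 0],
 [1, 0, 0, 0]]
  V a = (5, 1, -2, 1)
Solving gives a = (1, 2, -3, 1).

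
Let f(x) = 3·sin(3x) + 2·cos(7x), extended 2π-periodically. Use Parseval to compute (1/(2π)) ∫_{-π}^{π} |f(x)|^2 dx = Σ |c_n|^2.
Σ |c_n|^2 = 13/2

Expand |f|^2 and use orthogonality of {sin(nx), cos(mx)} on [-π, π]:
  ∫_{-π}^{π} sin(nx)^2 dx = π, ∫ cos(mx)^2 dx = π, and cross terms integrate to 0.
So ∫_{-π}^{π} f(x)^2 dx = 3^2 · π + 2^2 · π = (9 + 4)π.
Divide by 2π: (9 + 4)/2 = 13/2.
By Parseval, this equals Σ |c_n|^2.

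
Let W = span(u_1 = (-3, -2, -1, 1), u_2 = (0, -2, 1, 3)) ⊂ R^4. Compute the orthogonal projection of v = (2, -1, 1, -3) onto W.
proj_W(v) = (38/29, 118/87, 17/87, -101/87)

Set up U = [u_1 | ... | u_2] ∈ R^(4×2). The projector onto W = col(U) is P = U (U^T U)^(-1) U^T.
Compute U^T U =
  [15, 6]
  [6, 14],
and U^T v = (-8, -6).
Solve U^T U · c = U^T v for the coefficients: c = (-38/87, -7/29). The projection is proj_W(v) = U c.
Check: (v - proj_W(v)) · u_1 = 0  (should be 0).
Check: (v - proj_W(v)) · u_2 = 0  (should be 0).
Result: proj_W(v) = (38/29, 118/87, 17/87, -101/87).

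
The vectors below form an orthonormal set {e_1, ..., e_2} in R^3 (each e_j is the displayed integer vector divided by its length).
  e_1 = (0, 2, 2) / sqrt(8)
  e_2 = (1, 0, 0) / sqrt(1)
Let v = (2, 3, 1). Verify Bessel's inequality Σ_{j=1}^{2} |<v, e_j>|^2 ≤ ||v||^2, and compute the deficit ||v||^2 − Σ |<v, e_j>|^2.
Σ |<v, e_j>|^2 = 12; ||v||^2 = 14; deficit = 2

Write each e_j = u_j / sqrt(<u_j, u_j>) where u_j is the displayed integer vector. Then <v, e_j> = <v, u_j> / sqrt(<u_j, u_j>), so |<v, e_j>|^2 = <v, u_j>^2 / <u_j, u_j>.
Coefficients: <v, e_1> = 8/sqrt(8), <v, e_2> = 2/sqrt(1).
Square and sum: Σ |<v, e_j>|^2 = 12.
Compute ||v||^2 = v·v = 14.
Deficit = 14 − 12 = 2 ≥ 0, confirming Bessel's inequality. (The deficit equals ||v − Σ <v,e_j> e_j||^2, the squared distance from v to span{e_j}.)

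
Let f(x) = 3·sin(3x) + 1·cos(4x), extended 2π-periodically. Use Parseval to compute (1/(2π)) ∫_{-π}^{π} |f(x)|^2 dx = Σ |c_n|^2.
Σ |c_n|^2 = 5

Expand |f|^2 and use orthogonality of {sin(nx), cos(mx)} on [-π, π]:
  ∫_{-π}^{π} sin(nx)^2 dx = π, ∫ cos(mx)^2 dx = π, and cross terms integrate to 0.
So ∫_{-π}^{π} f(x)^2 dx = 3^2 · π + 1^2 · π = (9 + 1)π.
Divide by 2π: (9 + 1)/2 = 5.
By Parseval, this equals Σ |c_n|^2.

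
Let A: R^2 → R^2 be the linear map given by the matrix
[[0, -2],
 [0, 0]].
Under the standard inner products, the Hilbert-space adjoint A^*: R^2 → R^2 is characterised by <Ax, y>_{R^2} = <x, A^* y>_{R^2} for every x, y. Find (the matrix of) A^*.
A^* = A^T =
[[0, 0],
 [-2, 0]]

For real matrices with standard dot products, the defining identity <Ax, y> = <x, A^* y> gives (Ax)^T y = x^T (A^*) y, i.e. x^T A^T y = x^T (A^*) y. Since this holds for all x, y, we must have A^* = A^T. Therefore
A^* =
[[0, 0],
 [-2, 0]].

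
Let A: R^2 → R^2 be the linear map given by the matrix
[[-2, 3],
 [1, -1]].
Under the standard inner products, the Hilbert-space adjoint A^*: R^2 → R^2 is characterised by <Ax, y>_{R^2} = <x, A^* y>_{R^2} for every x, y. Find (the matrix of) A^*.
A^* = A^T =
[[-2, 1],
 [3, -1]]

For real matrices with standard dot products, the defining identity <Ax, y> = <x, A^* y> gives (Ax)^T y = x^T (A^*) y, i.e. x^T A^T y = x^T (A^*) y. Since this holds for all x, y, we must have A^* = A^T. Therefore
A^* =
[[-2, 1],
 [3, -1]].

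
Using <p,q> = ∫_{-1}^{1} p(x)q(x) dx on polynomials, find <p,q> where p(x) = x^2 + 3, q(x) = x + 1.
<p,q> = 20/3

Expand the product: p(x)·q(x) = x^3 + x^2 + 3*x + 3.
∫_{-1}^{1} of each monomial x^k gives [2/(k+1) if k even, 0 if k odd]. Integrating term-by-term (or equivalently evaluating the antiderivative F(x) = x^4/4 + x^3/3 + 3*x^2/2 + 3*x at the endpoints):
  F(1) − F(−1) = 61/12 − (-19/12) = 20/3.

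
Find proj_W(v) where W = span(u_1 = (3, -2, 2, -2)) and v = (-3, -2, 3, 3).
proj_W(v) = (-5/7, 10/21, -10/21, 10/21)

Set up U = [u_1 | ... | u_1] ∈ R^(4×1). The projector onto W = col(U) is P = U (U^T U)^(-1) U^T.
Compute U^T U =
  [21],
and U^T v = (-5).
Solve U^T U · c = U^T v for the coefficients: c = (-5/21). The projection is proj_W(v) = U c.
Check: (v - proj_W(v)) · u_1 = 0  (should be 0).
Result: proj_W(v) = (-5/7, 10/21, -10/21, 10/21).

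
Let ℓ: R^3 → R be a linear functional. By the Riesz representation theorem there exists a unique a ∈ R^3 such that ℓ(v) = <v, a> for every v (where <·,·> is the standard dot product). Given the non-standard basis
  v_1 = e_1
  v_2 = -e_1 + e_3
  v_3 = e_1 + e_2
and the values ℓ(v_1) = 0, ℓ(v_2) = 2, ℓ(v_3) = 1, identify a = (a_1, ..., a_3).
a = (0, 1, 2)

Write a = (a_1, ..., a_3) in the standard basis. For each basis vector v_i, ℓ(v_i) = <v_i, a> is a linear equation in the a_j's. Collect the n equations into a matrix system V a = ℓ, where row i of V is v_i (expressed in the standard basis). Since V is invertible (lower-triangular with 1s on the diagonal, up to permutation), solve by back-substitution:
  V =
[[1, 0, 0],
 [-1, 0, 1],
 [1, 1, 0]]
  V a = (0, 2, 1)
Solving gives a = (0, 1, 2).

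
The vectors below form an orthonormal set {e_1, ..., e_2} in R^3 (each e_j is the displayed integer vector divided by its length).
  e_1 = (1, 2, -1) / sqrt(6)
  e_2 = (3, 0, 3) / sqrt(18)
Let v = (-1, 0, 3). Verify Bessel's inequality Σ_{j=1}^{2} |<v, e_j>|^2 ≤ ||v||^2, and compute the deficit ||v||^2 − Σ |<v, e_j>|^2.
Σ |<v, e_j>|^2 = 14/3; ||v||^2 = 10; deficit = 16/3

Write each e_j = u_j / sqrt(<u_j, u_j>) where u_j is the displayed integer vector. Then <v, e_j> = <v, u_j> / sqrt(<u_j, u_j>), so |<v, e_j>|^2 = <v, u_j>^2 / <u_j, u_j>.
Coefficients: <v, e_1> = -4/sqrt(6), <v, e_2> = 6/sqrt(18).
Square and sum: Σ |<v, e_j>|^2 = 14/3.
Compute ||v||^2 = v·v = 10.
Deficit = 10 − 14/3 = 16/3 ≥ 0, confirming Bessel's inequality. (The deficit equals ||v − Σ <v,e_j> e_j||^2, the squared distance from v to span{e_j}.)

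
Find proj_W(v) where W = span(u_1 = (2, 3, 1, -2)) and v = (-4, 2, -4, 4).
proj_W(v) = (-14/9, -7/3, -7/9, 14/9)

Set up U = [u_1 | ... | u_1] ∈ R^(4×1). The projector onto W = col(U) is P = U (U^T U)^(-1) U^T.
Compute U^T U =
  [18],
and U^T v = (-14).
Solve U^T U · c = U^T v for the coefficients: c = (-7/9). The projection is proj_W(v) = U c.
Check: (v - proj_W(v)) · u_1 = 0  (should be 0).
Result: proj_W(v) = (-14/9, -7/3, -7/9, 14/9).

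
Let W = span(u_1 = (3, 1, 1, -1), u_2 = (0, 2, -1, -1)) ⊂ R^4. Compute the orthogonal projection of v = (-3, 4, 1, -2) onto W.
proj_W(v) = (-45/34, 97/34, -71/34, -41/34)

Set up U = [u_1 | ... | u_2] ∈ R^(4×2). The projector onto W = col(U) is P = U (U^T U)^(-1) U^T.
Compute U^T U =
  [12, 2]
  [2, 6],
and U^T v = (-2, 9).
Solve U^T U · c = U^T v for the coefficients: c = (-15/34, 28/17). The projection is proj_W(v) = U c.
Check: (v - proj_W(v)) · u_1 = 0  (should be 0).
Check: (v - proj_W(v)) · u_2 = 0  (should be 0).
Result: proj_W(v) = (-45/34, 97/34, -71/34, -41/34).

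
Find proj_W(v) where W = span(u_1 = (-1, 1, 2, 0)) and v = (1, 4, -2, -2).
proj_W(v) = (1/6, -1/6, -1/3, 0)

Set up U = [u_1 | ... | u_1] ∈ R^(4×1). The projector onto W = col(U) is P = U (U^T U)^(-1) U^T.
Compute U^T U =
  [6],
and U^T v = (-1).
Solve U^T U · c = U^T v for the coefficients: c = (-1/6). The projection is proj_W(v) = U c.
Check: (v - proj_W(v)) · u_1 = 0  (should be 0).
Result: proj_W(v) = (1/6, -1/6, -1/3, 0).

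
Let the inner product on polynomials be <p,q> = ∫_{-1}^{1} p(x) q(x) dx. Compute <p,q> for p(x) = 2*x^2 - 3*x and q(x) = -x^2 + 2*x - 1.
<p,q> = -92/15

Expand the product: p(x)·q(x) = -2*x^4 + 7*x^3 - 8*x^2 + 3*x.
∫_{-1}^{1} of each monomial x^k gives [2/(k+1) if k even, 0 if k odd]. Integrating term-by-term (or equivalently evaluating the antiderivative F(x) = -2*x^5/5 + 7*x^4/4 - 8*x^3/3 + 3*x^2/2 at the endpoints):
  F(1) − F(−1) = 11/60 − (379/60) = -92/15.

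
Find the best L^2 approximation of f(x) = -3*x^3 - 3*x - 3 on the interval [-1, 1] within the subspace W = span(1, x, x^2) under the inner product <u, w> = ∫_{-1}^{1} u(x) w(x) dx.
g(x) = -24*x/5 - 3

The best approximation g ∈ W is the orthogonal projection of f onto W. Writing g = a_0 + a_1 x + a_2 x^2, the coefficients solve the normal equations G · a = b where
  G_{ij} = <φ_i, φ_j> and b_i = <f, φ_i>, with φ_0 = 1, φ_1 = x, φ_2 = x^2.
G =
  [2, 0, 2/3]
  [0, 2/3, 0]
  [2/3, 0, 2/5],
b = (-6, -16/5, -2).
Solving gives a_0 = -3, a_1 = -24/5, a_2 = 0, so
  g(x) = -24*x/5 - 3.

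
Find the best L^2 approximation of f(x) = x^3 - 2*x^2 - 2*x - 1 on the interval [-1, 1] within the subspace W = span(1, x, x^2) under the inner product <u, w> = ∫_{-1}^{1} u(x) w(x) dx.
g(x) = -2*x^2 - 7*x/5 - 1

The best approximation g ∈ W is the orthogonal projection of f onto W. Writing g = a_0 + a_1 x + a_2 x^2, the coefficients solve the normal equations G · a = b where
  G_{ij} = <φ_i, φ_j> and b_i = <f, φ_i>, with φ_0 = 1, φ_1 = x, φ_2 = x^2.
G =
  [2, 0, 2/3]
  [0, 2/3, 0]
  [2/3, 0, 2/5],
b = (-10/3, -14/15, -22/15).
Solving gives a_0 = -1, a_1 = -7/5, a_2 = -2, so
  g(x) = -2*x^2 - 7*x/5 - 1.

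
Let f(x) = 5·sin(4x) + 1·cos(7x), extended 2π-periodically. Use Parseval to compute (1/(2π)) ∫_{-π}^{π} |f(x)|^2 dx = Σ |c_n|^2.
Σ |c_n|^2 = 13

Expand |f|^2 and use orthogonality of {sin(nx), cos(mx)} on [-π, π]:
  ∫_{-π}^{π} sin(nx)^2 dx = π, ∫ cos(mx)^2 dx = π, and cross terms integrate to 0.
So ∫_{-π}^{π} f(x)^2 dx = 5^2 · π + 1^2 · π = (25 + 1)π.
Divide by 2π: (25 + 1)/2 = 13.
By Parseval, this equals Σ |c_n|^2.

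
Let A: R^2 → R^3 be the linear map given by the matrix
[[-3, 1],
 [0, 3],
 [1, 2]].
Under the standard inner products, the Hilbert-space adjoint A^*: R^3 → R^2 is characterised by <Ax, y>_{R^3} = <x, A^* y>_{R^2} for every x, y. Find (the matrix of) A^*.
A^* = A^T =
[[-3, 0, 1],
 [1, 3, 2]]

For real matrices with standard dot products, the defining identity <Ax, y> = <x, A^* y> gives (Ax)^T y = x^T (A^*) y, i.e. x^T A^T y = x^T (A^*) y. Since this holds for all x, y, we must have A^* = A^T. Therefore
A^* =
[[-3, 0, 1],
 [1, 3, 2]].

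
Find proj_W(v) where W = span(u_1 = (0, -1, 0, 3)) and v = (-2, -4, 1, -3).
proj_W(v) = (0, 1/2, 0, -3/2)

Set up U = [u_1 | ... | u_1] ∈ R^(4×1). The projector onto W = col(U) is P = U (U^T U)^(-1) U^T.
Compute U^T U =
  [10],
and U^T v = (-5).
Solve U^T U · c = U^T v for the coefficients: c = (-1/2). The projection is proj_W(v) = U c.
Check: (v - proj_W(v)) · u_1 = 0  (should be 0).
Result: proj_W(v) = (0, 1/2, 0, -3/2).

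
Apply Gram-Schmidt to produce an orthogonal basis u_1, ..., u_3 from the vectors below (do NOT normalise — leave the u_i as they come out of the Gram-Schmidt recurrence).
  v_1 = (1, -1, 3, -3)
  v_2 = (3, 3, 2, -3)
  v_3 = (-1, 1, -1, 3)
Orthogonal basis:
  u_1 = (1, -1, 3, -3)
  u_2 = (9/4, 15/4, -1/4, -3/4)
  u_3 = (-96/395, 156/395, 432/395, 348/395)

Apply the Gram-Schmidt recurrence
  u_1 = v_1
  u_i = v_i − Σ_{j<i} ((v_i · u_j) / (u_j · u_j)) · u_j.

Step by step this gives:
  u_1 = (1, -1, 3, -3)
  u_2 = (9/4, 15/4, -1/4, -3/4)
  u_3 = (-96/395, 156/395, 432/395, 348/395)

Orthogonality check:
  u_2 · u_1 = 0 (should be 0)
  u_3 · u_1 = 0 (should be 0)
  u_3 · u_2 = 0 (should be 0)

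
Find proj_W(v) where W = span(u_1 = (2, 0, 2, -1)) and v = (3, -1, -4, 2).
proj_W(v) = (-8/9, 0, -8/9, 4/9)

Set up U = [u_1 | ... | u_1] ∈ R^(4×1). The projector onto W = col(U) is P = U (U^T U)^(-1) U^T.
Compute U^T U =
  [9],
and U^T v = (-4).
Solve U^T U · c = U^T v for the coefficients: c = (-4/9). The projection is proj_W(v) = U c.
Check: (v - proj_W(v)) · u_1 = 0  (should be 0).
Result: proj_W(v) = (-8/9, 0, -8/9, 4/9).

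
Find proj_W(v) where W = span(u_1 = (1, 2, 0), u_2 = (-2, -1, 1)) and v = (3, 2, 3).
proj_W(v) = (8/7, 41/14, 3/14)

Set up U = [u_1 | ... | u_2] ∈ R^(3×2). The projector onto W = col(U) is P = U (U^T U)^(-1) U^T.
Compute U^T U =
  [5, -4]
  [-4, 6],
and U^T v = (7, -5).
Solve U^T U · c = U^T v for the coefficients: c = (11/7, 3/14). The projection is proj_W(v) = U c.
Check: (v - proj_W(v)) · u_1 = 0  (should be 0).
Check: (v - proj_W(v)) · u_2 = 0  (should be 0).
Result: proj_W(v) = (8/7, 41/14, 3/14).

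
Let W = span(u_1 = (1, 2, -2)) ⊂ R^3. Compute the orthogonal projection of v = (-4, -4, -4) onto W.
proj_W(v) = (-4/9, -8/9, 8/9)

Set up U = [u_1 | ... | u_1] ∈ R^(3×1). The projector onto W = col(U) is P = U (U^T U)^(-1) U^T.
Compute U^T U =
  [9],
and U^T v = (-4).
Solve U^T U · c = U^T v for the coefficients: c = (-4/9). The projection is proj_W(v) = U c.
Check: (v - proj_W(v)) · u_1 = 0  (should be 0).
Result: proj_W(v) = (-4/9, -8/9, 8/9).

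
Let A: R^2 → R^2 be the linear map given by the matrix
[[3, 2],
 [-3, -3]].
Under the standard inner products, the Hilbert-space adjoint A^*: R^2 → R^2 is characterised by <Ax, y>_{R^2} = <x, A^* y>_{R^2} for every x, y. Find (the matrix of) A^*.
A^* = A^T =
[[3, -3],
 [2, -3]]

For real matrices with standard dot products, the defining identity <Ax, y> = <x, A^* y> gives (Ax)^T y = x^T (A^*) y, i.e. x^T A^T y = x^T (A^*) y. Since this holds for all x, y, we must have A^* = A^T. Therefore
A^* =
[[3, -3],
 [2, -3]].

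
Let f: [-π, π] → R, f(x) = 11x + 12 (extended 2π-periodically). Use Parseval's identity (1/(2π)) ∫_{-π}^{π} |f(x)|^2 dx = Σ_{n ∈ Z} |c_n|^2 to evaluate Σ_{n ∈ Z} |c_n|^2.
Σ |c_n|^2 = 121π^2/3 + 144

Expand and integrate term by term over [-π, π]:
  ∫ (11x)^2 dx = 121·(2π^3/3); ∫ 2·11·(12)·x dx = 0 (odd integrand); ∫ 12^2 dx = 144·2π.
So (1/(2π)) ∫_{-π}^{π} (11x + 12)^2 dx = 121π^2/3 + 144 = 121π^2/3 + 144.
Parseval ⇒ Σ |c_n|^2 = 121π^2/3 + 144.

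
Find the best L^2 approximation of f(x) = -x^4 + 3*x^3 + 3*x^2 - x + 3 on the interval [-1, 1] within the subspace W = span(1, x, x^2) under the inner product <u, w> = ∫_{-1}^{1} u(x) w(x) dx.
g(x) = 15*x^2/7 + 4*x/5 + 108/35

The best approximation g ∈ W is the orthogonal projection of f onto W. Writing g = a_0 + a_1 x + a_2 x^2, the coefficients solve the normal equations G · a = b where
  G_{ij} = <φ_i, φ_j> and b_i = <f, φ_i>, with φ_0 = 1, φ_1 = x, φ_2 = x^2.
G =
  [2, 0, 2/3]
  [0, 2/3, 0]
  [2/3, 0, 2/5],
b = (38/5, 8/15, 102/35).
Solving gives a_0 = 108/35, a_1 = 4/5, a_2 = 15/7, so
  g(x) = 15*x^2/7 + 4*x/5 + 108/35.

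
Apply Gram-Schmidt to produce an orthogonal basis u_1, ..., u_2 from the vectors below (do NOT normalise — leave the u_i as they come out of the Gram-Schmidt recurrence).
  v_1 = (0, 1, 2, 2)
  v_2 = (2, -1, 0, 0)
Orthogonal basis:
  u_1 = (0, 1, 2, 2)
  u_2 = (2, -8/9, 2/9, 2/9)

Apply the Gram-Schmidt recurrence
  u_1 = v_1
  u_i = v_i − Σ_{j<i} ((v_i · u_j) / (u_j · u_j)) · u_j.

Step by step this gives:
  u_1 = (0, 1, 2, 2)
  u_2 = (2, -8/9, 2/9, 2/9)

Orthogonality check:
  u_2 · u_1 = 0 (should be 0)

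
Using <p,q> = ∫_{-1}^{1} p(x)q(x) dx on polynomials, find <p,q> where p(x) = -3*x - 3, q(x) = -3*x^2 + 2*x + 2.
<p,q> = -10

Expand the product: p(x)·q(x) = 9*x^3 + 3*x^2 - 12*x - 6.
∫_{-1}^{1} of each monomial x^k gives [2/(k+1) if k even, 0 if k odd]. Integrating term-by-term (or equivalently evaluating the antiderivative F(x) = 9*x^4/4 + x^3 - 6*x^2 - 6*x at the endpoints):
  F(1) − F(−1) = -35/4 − (5/4) = -10.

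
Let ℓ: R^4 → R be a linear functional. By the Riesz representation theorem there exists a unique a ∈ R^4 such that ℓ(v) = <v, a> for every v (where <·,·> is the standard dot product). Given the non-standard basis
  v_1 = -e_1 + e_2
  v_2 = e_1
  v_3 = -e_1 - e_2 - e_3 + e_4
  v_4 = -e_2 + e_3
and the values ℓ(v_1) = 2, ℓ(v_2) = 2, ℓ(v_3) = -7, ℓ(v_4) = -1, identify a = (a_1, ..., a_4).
a = (2, 4, 3, 2)

Write a = (a_1, ..., a_4) in the standard basis. For each basis vector v_i, ℓ(v_i) = <v_i, a> is a linear equation in the a_j's. Collect the n equations into a matrix system V a = ℓ, where row i of V is v_i (expressed in the standard basis). Since V is invertible (lower-triangular with 1s on the diagonal, up to permutation), solve by back-substitution:
  V =
[[-1, 1, 0, 0],
 [1, 0, 0, 0],
 [-1, -1, -1, 1],
 [0, -1, 1, 0]]
  V a = (2, 2, -7, -1)
Solving gives a = (2, 4, 3, 2).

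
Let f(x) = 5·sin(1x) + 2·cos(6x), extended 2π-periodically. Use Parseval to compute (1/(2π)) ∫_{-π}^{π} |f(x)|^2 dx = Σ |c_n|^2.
Σ |c_n|^2 = 29/2

Expand |f|^2 and use orthogonality of {sin(nx), cos(mx)} on [-π, π]:
  ∫_{-π}^{π} sin(nx)^2 dx = π, ∫ cos(mx)^2 dx = π, and cross terms integrate to 0.
So ∫_{-π}^{π} f(x)^2 dx = 5^2 · π + 2^2 · π = (25 + 4)π.
Divide by 2π: (25 + 4)/2 = 29/2.
By Parseval, this equals Σ |c_n|^2.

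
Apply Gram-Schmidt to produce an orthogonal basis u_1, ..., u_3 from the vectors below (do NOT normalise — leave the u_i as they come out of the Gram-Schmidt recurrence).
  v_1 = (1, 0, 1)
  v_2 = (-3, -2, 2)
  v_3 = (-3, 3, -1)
Orthogonal basis:
  u_1 = (1, 0, 1)
  u_2 = (-5/2, -2, 5/2)
  u_3 = (-38/33, 95/33, 38/33)

Apply the Gram-Schmidt recurrence
  u_1 = v_1
  u_i = v_i − Σ_{j<i} ((v_i · u_j) / (u_j · u_j)) · u_j.

Step by step this gives:
  u_1 = (1, 0, 1)
  u_2 = (-5/2, -2, 5/2)
  u_3 = (-38/33, 95/33, 38/33)

Orthogonality check:
  u_2 · u_1 = 0 (should be 0)
  u_3 · u_1 = 0 (should be 0)
  u_3 · u_2 = 0 (should be 0)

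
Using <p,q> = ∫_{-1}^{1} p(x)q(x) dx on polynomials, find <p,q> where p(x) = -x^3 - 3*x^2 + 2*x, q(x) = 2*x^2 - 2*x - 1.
<p,q> = -34/15

Expand the product: p(x)·q(x) = -2*x^5 - 4*x^4 + 11*x^3 - x^2 - 2*x.
∫_{-1}^{1} of each monomial x^k gives [2/(k+1) if k even, 0 if k odd]. Integrating term-by-term (or equivalently evaluating the antiderivative F(x) = -x^6/3 - 4*x^5/5 + 11*x^4/4 - x^3/3 - x^2 at the endpoints):
  F(1) − F(−1) = 17/60 − (51/20) = -34/15.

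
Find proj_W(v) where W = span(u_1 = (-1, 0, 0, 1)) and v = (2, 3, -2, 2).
proj_W(v) = (0, 0, 0, 0)

Set up U = [u_1 | ... | u_1] ∈ R^(4×1). The projector onto W = col(U) is P = U (U^T U)^(-1) U^T.
Compute U^T U =
  [2],
and U^T v = (0).
Solve U^T U · c = U^T v for the coefficients: c = (0). The projection is proj_W(v) = U c.
Check: (v - proj_W(v)) · u_1 = 0  (should be 0).
Result: proj_W(v) = (0, 0, 0, 0).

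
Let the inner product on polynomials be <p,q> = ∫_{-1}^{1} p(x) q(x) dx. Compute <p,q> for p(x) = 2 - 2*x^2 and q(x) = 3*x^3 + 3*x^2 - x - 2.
<p,q> = -56/15

Expand the product: p(x)·q(x) = -6*x^5 - 6*x^4 + 8*x^3 + 10*x^2 - 2*x - 4.
∫_{-1}^{1} of each monomial x^k gives [2/(k+1) if k even, 0 if k odd]. Integrating term-by-term (or equivalently evaluating the antiderivative F(x) = -x^6 - 6*x^5/5 + 2*x^4 + 10*x^3/3 - x^2 - 4*x at the endpoints):
  F(1) − F(−1) = -28/15 − (28/15) = -56/15.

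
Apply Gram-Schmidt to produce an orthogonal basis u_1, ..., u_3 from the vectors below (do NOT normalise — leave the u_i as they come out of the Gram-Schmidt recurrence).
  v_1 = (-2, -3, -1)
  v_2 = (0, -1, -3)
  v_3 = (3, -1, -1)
Orthogonal basis:
  u_1 = (-2, -3, -1)
  u_2 = (6/7, 2/7, -18/7)
  u_3 = (28/13, -21/13, 7/13)

Apply the Gram-Schmidt recurrence
  u_1 = v_1
  u_i = v_i − Σ_{j<i} ((v_i · u_j) / (u_j · u_j)) · u_j.

Step by step this gives:
  u_1 = (-2, -3, -1)
  u_2 = (6/7, 2/7, -18/7)
  u_3 = (28/13, -21/13, 7/13)

Orthogonality check:
  u_2 · u_1 = 0 (should be 0)
  u_3 · u_1 = 0 (should be 0)
  u_3 · u_2 = 0 (should be 0)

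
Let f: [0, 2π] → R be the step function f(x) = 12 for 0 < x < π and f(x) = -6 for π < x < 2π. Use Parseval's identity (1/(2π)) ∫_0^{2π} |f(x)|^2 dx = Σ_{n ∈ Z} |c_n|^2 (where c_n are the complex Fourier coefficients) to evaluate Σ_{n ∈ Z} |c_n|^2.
Σ |c_n|^2 = 90

Parseval equates the L^2 energy of f (normalised by 1/(2π)) with the ℓ^2 sum of its Fourier coefficients: (1/(2π)) ∫_0^{2π} |f|^2 = Σ |c_n|^2.
Compute the left side: (1/(2π)) [∫_0^π 12^2 dx + ∫_π^{2π} (-6)^2 dx] = (1/(2π)) · (144π + 36π) = (144 + 36)/2 = 90.
So Σ_{n ∈ Z} |c_n|^2 = 90.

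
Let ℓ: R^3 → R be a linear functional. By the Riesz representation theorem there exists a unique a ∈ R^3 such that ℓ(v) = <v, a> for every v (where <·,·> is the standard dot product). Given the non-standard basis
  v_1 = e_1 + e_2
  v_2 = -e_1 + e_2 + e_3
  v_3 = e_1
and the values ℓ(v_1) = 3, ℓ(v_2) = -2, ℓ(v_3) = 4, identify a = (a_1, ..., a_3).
a = (4, -1, 3)

Write a = (a_1, ..., a_3) in the standard basis. For each basis vector v_i, ℓ(v_i) = <v_i, a> is a linear equation in the a_j's. Collect the n equations into a matrix system V a = ℓ, where row i of V is v_i (expressed in the standard basis). Since V is invertible (lower-triangular with 1s on the diagonal, up to permutation), solve by back-substitution:
  V =
[[1, 1, 0],
 [-1, 1, 1],
 [1, 0, 0]]
  V a = (3, -2, 4)
Solving gives a = (4, -1, 3).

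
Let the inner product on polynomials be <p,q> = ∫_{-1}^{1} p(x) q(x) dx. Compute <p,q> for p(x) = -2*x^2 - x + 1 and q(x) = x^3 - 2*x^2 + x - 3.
<p,q> = -14/5

Expand the product: p(x)·q(x) = -2*x^5 + 3*x^4 + x^3 + 3*x^2 + 4*x - 3.
∫_{-1}^{1} of each monomial x^k gives [2/(k+1) if k even, 0 if k odd]. Integrating term-by-term (or equivalently evaluating the antiderivative F(x) = -x^6/3 + 3*x^5/5 + x^4/4 + x^3 + 2*x^2 - 3*x at the endpoints):
  F(1) − F(−1) = 31/60 − (199/60) = -14/5.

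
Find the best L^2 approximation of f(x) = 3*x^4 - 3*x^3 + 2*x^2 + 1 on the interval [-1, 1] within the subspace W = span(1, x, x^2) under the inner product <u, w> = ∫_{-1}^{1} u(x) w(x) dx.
g(x) = 32*x^2/7 - 9*x/5 + 26/35

The best approximation g ∈ W is the orthogonal projection of f onto W. Writing g = a_0 + a_1 x + a_2 x^2, the coefficients solve the normal equations G · a = b where
  G_{ij} = <φ_i, φ_j> and b_i = <f, φ_i>, with φ_0 = 1, φ_1 = x, φ_2 = x^2.
G =
  [2, 0, 2/3]
  [0, 2/3, 0]
  [2/3, 0, 2/5],
b = (68/15, -6/5, 244/105).
Solving gives a_0 = 26/35, a_1 = -9/5, a_2 = 32/7, so
  g(x) = 32*x^2/7 - 9*x/5 + 26/35.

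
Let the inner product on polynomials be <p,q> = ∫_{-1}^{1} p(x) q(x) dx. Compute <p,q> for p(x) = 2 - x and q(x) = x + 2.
<p,q> = 22/3

Expand the product: p(x)·q(x) = 4 - x^2.
∫_{-1}^{1} of each monomial x^k gives [2/(k+1) if k even, 0 if k odd]. Integrating term-by-term (or equivalently evaluating the antiderivative F(x) = -x^3/3 + 4*x at the endpoints):
  F(1) − F(−1) = 11/3 − (-11/3) = 22/3.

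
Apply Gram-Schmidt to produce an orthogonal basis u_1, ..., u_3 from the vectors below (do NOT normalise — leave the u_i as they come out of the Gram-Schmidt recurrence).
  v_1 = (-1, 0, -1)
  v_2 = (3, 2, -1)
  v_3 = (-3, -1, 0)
Orthogonal basis:
  u_1 = (-1, 0, -1)
  u_2 = (2, 2, -2)
  u_3 = (-1/6, 1/3, 1/6)

Apply the Gram-Schmidt recurrence
  u_1 = v_1
  u_i = v_i − Σ_{j<i} ((v_i · u_j) / (u_j · u_j)) · u_j.

Step by step this gives:
  u_1 = (-1, 0, -1)
  u_2 = (2, 2, -2)
  u_3 = (-1/6, 1/3, 1/6)

Orthogonality check:
  u_2 · u_1 = 0 (should be 0)
  u_3 · u_1 = 0 (should be 0)
  u_3 · u_2 = 0 (should be 0)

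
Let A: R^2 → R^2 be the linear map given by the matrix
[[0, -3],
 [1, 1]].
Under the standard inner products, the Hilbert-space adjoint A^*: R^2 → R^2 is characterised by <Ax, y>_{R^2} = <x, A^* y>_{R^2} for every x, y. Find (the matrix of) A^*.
A^* = A^T =
[[0, 1],
 [-3, 1]]

For real matrices with standard dot products, the defining identity <Ax, y> = <x, A^* y> gives (Ax)^T y = x^T (A^*) y, i.e. x^T A^T y = x^T (A^*) y. Since this holds for all x, y, we must have A^* = A^T. Therefore
A^* =
[[0, 1],
 [-3, 1]].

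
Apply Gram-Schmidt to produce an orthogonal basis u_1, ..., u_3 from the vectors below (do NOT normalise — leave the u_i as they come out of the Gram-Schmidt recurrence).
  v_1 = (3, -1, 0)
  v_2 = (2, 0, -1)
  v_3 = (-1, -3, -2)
Orthogonal basis:
  u_1 = (3, -1, 0)
  u_2 = (1/5, 3/5, -1)
  u_3 = (-1, -3, -2)

Apply the Gram-Schmidt recurrence
  u_1 = v_1
  u_i = v_i − Σ_{j<i} ((v_i · u_j) / (u_j · u_j)) · u_j.

Step by step this gives:
  u_1 = (3, -1, 0)
  u_2 = (1/5, 3/5, -1)
  u_3 = (-1, -3, -2)

Orthogonality check:
  u_2 · u_1 = 0 (should be 0)
  u_3 · u_1 = 0 (should be 0)
  u_3 · u_2 = 0 (should be 0)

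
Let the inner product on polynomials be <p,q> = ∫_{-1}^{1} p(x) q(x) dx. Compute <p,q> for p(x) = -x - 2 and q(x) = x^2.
<p,q> = -4/3

Expand the product: p(x)·q(x) = -x^3 - 2*x^2.
∫_{-1}^{1} of each monomial x^k gives [2/(k+1) if k even, 0 if k odd]. Integrating term-by-term (or equivalently evaluating the antiderivative F(x) = -x^4/4 - 2*x^3/3 at the endpoints):
  F(1) − F(−1) = -11/12 − (5/12) = -4/3.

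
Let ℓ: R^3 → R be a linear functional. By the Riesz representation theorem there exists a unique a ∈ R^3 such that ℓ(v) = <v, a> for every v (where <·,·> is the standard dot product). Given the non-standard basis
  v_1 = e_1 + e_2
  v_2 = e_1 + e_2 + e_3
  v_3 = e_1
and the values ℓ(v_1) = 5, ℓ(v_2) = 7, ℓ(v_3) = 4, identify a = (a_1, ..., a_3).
a = (4, 1, 2)

Write a = (a_1, ..., a_3) in the standard basis. For each basis vector v_i, ℓ(v_i) = <v_i, a> is a linear equation in the a_j's. Collect the n equations into a matrix system V a = ℓ, where row i of V is v_i (expressed in the standard basis). Since V is invertible (lower-triangular with 1s on the diagonal, up to permutation), solve by back-substitution:
  V =
[[1, 1, 0],
 [1, 1, 1],
 [1, 0, 0]]
  V a = (5, 7, 4)
Solving gives a = (4, 1, 2).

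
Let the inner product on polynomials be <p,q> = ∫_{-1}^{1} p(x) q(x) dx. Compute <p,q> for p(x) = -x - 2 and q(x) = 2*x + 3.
<p,q> = -40/3

Expand the product: p(x)·q(x) = -2*x^2 - 7*x - 6.
∫_{-1}^{1} of each monomial x^k gives [2/(k+1) if k even, 0 if k odd]. Integrating term-by-term (or equivalently evaluating the antiderivative F(x) = -2*x^3/3 - 7*x^2/2 - 6*x at the endpoints):
  F(1) − F(−1) = -61/6 − (19/6) = -40/3.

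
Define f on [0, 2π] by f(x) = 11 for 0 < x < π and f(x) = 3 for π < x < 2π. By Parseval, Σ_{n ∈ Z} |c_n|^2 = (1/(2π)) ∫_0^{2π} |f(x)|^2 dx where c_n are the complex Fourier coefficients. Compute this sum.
Σ |c_n|^2 = 65

Parseval equates the L^2 energy of f (normalised by 1/(2π)) with the ℓ^2 sum of its Fourier coefficients: (1/(2π)) ∫_0^{2π} |f|^2 = Σ |c_n|^2.
Compute the left side: (1/(2π)) [∫_0^π 11^2 dx + ∫_π^{2π} 3^2 dx] = (1/(2π)) · (121π + 9π) = (121 + 9)/2 = 65.
So Σ_{n ∈ Z} |c_n|^2 = 65.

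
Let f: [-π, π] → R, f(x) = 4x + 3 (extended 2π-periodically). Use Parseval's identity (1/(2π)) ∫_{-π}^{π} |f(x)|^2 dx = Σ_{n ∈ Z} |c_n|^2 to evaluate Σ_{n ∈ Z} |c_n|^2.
Σ |c_n|^2 = 16π^2/3 + 9

Expand and integrate term by term over [-π, π]:
  ∫ (4x)^2 dx = 16·(2π^3/3); ∫ 2·4·(3)·x dx = 0 (odd integrand); ∫ 3^2 dx = 9·2π.
So (1/(2π)) ∫_{-π}^{π} (4x + 3)^2 dx = 16π^2/3 + 9 = 16π^2/3 + 9.
Parseval ⇒ Σ |c_n|^2 = 16π^2/3 + 9.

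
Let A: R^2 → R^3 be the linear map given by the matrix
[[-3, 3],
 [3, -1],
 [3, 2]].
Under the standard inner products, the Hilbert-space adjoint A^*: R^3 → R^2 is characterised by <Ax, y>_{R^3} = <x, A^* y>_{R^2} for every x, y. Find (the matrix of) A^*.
A^* = A^T =
[[-3, 3, 3],
 [3, -1, 2]]

For real matrices with standard dot products, the defining identity <Ax, y> = <x, A^* y> gives (Ax)^T y = x^T (A^*) y, i.e. x^T A^T y = x^T (A^*) y. Since this holds for all x, y, we must have A^* = A^T. Therefore
A^* =
[[-3, 3, 3],
 [3, -1, 2]].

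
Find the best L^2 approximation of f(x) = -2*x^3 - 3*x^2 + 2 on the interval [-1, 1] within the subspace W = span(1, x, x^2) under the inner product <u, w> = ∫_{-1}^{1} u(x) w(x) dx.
g(x) = -3*x^2 - 6*x/5 + 2

The best approximation g ∈ W is the orthogonal projection of f onto W. Writing g = a_0 + a_1 x + a_2 x^2, the coefficients solve the normal equations G · a = b where
  G_{ij} = <φ_i, φ_j> and b_i = <f, φ_i>, with φ_0 = 1, φ_1 = x, φ_2 = x^2.
G =
  [2, 0, 2/3]
  [0, 2/3, 0]
  [2/3, 0, 2/5],
b = (2, -4/5, 2/15).
Solving gives a_0 = 2, a_1 = -6/5, a_2 = -3, so
  g(x) = -3*x^2 - 6*x/5 + 2.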